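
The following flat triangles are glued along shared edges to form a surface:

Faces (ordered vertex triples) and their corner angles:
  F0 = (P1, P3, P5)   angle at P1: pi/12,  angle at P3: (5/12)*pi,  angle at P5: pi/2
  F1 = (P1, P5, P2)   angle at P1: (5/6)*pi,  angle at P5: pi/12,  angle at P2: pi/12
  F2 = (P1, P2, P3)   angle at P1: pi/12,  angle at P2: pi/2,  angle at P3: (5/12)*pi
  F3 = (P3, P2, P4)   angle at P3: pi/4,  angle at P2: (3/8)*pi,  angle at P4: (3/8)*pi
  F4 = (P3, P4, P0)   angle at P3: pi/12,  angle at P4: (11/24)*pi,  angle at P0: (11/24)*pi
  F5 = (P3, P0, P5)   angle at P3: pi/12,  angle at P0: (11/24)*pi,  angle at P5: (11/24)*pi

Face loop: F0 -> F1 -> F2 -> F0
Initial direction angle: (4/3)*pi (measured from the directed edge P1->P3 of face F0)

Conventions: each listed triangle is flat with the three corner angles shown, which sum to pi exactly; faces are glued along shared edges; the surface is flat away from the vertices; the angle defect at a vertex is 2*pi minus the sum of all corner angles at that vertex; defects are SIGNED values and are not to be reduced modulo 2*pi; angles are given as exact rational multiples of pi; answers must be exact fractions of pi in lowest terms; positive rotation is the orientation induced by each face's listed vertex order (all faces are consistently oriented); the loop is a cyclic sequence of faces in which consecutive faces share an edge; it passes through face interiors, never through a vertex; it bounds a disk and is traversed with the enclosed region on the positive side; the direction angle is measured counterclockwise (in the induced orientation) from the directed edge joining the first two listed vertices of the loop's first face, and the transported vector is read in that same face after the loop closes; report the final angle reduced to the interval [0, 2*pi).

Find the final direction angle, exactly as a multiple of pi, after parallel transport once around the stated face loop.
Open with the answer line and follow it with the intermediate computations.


Answer: final direction angle = pi/3

enclosed vertex P1: corner angles sum to pi, defect = 2*pi - pi = pi
the final direction is the initial angle plus the enclosed defects, taken mod 2*pi in the induced orientation
final angle = (4/3)*pi + pi = pi/3 (mod 2*pi)


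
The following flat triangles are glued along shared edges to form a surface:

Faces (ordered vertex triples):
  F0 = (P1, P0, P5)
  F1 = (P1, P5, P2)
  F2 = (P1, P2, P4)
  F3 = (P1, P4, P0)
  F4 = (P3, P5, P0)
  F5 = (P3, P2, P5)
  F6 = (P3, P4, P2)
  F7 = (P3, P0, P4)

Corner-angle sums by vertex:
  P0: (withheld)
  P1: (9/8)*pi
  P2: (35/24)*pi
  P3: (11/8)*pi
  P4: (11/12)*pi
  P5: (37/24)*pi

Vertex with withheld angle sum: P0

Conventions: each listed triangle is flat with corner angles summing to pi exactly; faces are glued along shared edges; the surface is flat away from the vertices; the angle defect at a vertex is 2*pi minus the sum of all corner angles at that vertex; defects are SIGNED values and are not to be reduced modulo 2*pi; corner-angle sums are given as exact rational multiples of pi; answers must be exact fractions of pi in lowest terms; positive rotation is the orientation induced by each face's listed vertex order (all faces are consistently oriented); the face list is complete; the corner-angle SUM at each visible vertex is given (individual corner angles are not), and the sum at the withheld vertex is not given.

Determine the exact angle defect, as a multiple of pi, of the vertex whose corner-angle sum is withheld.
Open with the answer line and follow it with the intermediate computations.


Answer: defect(P0) = (5/12)*pi

V = 6, E = 12, F = 8; chi = V - E + F = 2
Gauss-Bonnet: total defect = 2*pi*chi = 4*pi; visible defects sum to (43/12)*pi


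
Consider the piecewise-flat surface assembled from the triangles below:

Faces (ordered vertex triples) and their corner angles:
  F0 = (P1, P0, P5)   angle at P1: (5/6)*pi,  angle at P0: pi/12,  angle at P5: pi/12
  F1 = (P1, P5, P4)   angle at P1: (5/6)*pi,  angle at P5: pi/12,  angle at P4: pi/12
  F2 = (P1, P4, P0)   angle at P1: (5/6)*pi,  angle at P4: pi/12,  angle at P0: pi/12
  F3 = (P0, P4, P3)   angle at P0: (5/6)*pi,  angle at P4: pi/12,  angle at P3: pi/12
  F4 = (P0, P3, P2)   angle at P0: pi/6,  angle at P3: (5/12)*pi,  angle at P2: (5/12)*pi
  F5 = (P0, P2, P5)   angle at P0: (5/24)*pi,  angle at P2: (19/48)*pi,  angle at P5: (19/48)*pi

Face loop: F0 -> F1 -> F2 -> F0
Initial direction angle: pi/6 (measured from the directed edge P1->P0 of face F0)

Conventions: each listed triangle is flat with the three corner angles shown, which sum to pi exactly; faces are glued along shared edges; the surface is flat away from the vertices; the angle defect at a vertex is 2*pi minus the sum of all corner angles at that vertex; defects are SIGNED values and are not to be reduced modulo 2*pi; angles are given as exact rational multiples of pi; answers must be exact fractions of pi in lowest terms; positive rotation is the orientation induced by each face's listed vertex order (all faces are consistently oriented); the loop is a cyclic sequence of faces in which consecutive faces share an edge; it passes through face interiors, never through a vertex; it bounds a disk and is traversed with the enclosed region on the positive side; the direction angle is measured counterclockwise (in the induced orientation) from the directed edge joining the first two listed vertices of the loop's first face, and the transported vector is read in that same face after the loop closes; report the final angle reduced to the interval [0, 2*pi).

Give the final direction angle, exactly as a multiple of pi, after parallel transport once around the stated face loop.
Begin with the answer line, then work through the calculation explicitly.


Answer: final direction angle = (5/3)*pi

enclosed vertex P1: corner angles sum to (5/2)*pi, defect = 2*pi - (5/2)*pi = -pi/2
adding the enclosed defects to the starting angle (mod 2*pi, induced orientation) gives the holonomy
final angle = pi/6 - pi/2 = (5/3)*pi (mod 2*pi)


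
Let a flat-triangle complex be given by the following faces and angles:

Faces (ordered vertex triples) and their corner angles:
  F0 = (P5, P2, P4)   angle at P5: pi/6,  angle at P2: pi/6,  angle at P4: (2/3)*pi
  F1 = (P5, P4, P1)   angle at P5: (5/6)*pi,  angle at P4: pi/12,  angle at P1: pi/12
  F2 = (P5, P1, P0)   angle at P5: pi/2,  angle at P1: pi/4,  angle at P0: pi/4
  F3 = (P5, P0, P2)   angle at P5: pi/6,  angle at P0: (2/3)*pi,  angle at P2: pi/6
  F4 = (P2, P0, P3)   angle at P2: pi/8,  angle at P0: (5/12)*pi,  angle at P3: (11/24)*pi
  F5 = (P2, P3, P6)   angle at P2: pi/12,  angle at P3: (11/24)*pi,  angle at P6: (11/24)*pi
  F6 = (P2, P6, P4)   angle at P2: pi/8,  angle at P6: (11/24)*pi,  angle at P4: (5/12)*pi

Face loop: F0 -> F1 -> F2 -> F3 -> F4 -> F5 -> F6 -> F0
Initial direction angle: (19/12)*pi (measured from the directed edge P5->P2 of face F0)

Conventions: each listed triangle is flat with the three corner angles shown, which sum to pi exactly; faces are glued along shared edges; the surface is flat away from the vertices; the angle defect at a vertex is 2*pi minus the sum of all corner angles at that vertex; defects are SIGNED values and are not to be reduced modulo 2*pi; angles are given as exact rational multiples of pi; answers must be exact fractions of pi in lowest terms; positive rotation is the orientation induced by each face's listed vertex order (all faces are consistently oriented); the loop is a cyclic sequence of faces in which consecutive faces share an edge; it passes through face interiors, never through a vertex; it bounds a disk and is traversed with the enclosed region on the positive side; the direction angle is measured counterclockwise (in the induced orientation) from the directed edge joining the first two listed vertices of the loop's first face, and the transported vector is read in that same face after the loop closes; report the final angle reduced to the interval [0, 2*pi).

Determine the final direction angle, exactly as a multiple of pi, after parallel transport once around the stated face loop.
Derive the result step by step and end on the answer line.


enclosed vertex P2: corner angles sum to (2/3)*pi, defect = 2*pi - (2/3)*pi = (4/3)*pi
enclosed vertex P5: corner angles sum to (5/3)*pi, defect = 2*pi - (5/3)*pi = pi/3
holonomy = initial angle + sum of enclosed defects (mod 2*pi), positive in the induced orientation
final angle = (19/12)*pi + (5/3)*pi = (5/4)*pi (mod 2*pi)

Answer: final direction angle = (5/4)*pi


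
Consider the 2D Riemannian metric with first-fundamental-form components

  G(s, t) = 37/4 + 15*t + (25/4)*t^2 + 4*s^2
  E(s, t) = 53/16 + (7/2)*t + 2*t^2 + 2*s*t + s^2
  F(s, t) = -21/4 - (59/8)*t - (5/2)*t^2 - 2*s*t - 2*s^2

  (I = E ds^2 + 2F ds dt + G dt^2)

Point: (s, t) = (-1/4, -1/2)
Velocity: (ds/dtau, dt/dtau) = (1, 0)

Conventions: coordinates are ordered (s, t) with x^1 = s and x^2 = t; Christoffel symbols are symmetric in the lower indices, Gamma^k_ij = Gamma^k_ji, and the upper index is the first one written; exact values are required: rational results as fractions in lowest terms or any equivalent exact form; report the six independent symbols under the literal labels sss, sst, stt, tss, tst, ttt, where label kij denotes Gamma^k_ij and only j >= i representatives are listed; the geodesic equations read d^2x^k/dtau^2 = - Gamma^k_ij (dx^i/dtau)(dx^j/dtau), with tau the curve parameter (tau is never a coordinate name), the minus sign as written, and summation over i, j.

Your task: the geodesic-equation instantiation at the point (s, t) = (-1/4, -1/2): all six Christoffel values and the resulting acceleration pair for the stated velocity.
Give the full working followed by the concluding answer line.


E = 19/8, F = -41/16, G = 57/16 at the point
E_s = -3/2, E_t = 1, F_s = 2, F_t = -35/8, G_s = -2, G_t = 35/4
EG - F^2 = 485/256;  g^inv = (256/485) * [[57/16, 41/16], [41/16, 19/8]]
first-kind symbols [ij,l] = (1/2)(d_i g_jl + d_j g_il - d_l g_ij): [ss,s] = E_s/2 = -3/4, [ss,t] = F_s - E_t/2 = 3/2, [st,s] = E_t/2 = 1/2, [st,t] = G_s/2 = -1, [tt,s] = F_t - G_s/2 = -27/8, [tt,t] = G_t/2 = 35/8
Gamma^s_ij = (G*[ij,s] - F*[ij,t])/(EG - F^2), Gamma^t_ij = (E*[ij,t] - F*[ij,s])/(EG - F^2)
Gamma_sss = 60/97, Gamma_sst = -40/97, Gamma_stt = -208/485, Gamma_tss = 84/97, Gamma_tst = -56/97, Gamma_ttt = 446/485
d^2s/dtau^2 = -(Gamma_sss*(1)^2 + 2*Gamma_sst*(1)*(0) + Gamma_stt*(0)^2) = -60/97
d^2t/dtau^2 = -(Gamma_tss*(1)^2 + 2*Gamma_tst*(1)*(0) + Gamma_ttt*(0)^2) = -84/97

Answer: Gamma_sss = 60/97, Gamma_sst = -40/97, Gamma_stt = -208/485, Gamma_tss = 84/97, Gamma_tst = -56/97, Gamma_ttt = 446/485; accelerations (d^2s/dtau^2, d^2t/dtau^2) = (-60/97, -84/97)


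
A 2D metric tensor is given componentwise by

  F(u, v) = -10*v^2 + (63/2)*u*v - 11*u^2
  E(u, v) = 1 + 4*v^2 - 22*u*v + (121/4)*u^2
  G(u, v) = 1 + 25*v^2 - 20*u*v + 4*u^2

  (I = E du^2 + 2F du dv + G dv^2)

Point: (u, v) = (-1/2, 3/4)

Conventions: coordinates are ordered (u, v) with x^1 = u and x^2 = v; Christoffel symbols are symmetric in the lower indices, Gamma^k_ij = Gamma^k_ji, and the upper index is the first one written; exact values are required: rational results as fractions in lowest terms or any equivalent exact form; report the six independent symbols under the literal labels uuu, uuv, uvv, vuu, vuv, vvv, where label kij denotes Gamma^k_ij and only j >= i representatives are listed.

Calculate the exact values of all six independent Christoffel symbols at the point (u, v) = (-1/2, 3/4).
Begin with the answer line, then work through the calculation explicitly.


Answer: Gamma_uuu = -187/333, Gamma_uuv = 68/333, Gamma_uvv = -170/333, Gamma_vuu = 209/333, Gamma_vuv = -76/333, Gamma_vvv = 190/333

E = 305/16, F = -323/16, G = 377/16 at the point
E_u = -187/4, E_v = 17, F_u = 277/8, F_v = -123/4, G_u = -19, G_v = 95/2
EG - F^2 = 333/8;  g^inv = (8/333) * [[377/16, 323/16], [323/16, 305/16]]
first-kind symbols [ij,l] = (1/2)(d_i g_jl + d_j g_il - d_l g_ij): [uu,u] = E_u/2 = -187/8, [uu,v] = F_u - E_v/2 = 209/8, [uv,u] = E_v/2 = 17/2, [uv,v] = G_u/2 = -19/2, [vv,u] = F_v - G_u/2 = -85/4, [vv,v] = G_v/2 = 95/4
Gamma^u_ij = (G*[ij,u] - F*[ij,v])/(EG - F^2), Gamma^v_ij = (E*[ij,v] - F*[ij,u])/(EG - F^2)


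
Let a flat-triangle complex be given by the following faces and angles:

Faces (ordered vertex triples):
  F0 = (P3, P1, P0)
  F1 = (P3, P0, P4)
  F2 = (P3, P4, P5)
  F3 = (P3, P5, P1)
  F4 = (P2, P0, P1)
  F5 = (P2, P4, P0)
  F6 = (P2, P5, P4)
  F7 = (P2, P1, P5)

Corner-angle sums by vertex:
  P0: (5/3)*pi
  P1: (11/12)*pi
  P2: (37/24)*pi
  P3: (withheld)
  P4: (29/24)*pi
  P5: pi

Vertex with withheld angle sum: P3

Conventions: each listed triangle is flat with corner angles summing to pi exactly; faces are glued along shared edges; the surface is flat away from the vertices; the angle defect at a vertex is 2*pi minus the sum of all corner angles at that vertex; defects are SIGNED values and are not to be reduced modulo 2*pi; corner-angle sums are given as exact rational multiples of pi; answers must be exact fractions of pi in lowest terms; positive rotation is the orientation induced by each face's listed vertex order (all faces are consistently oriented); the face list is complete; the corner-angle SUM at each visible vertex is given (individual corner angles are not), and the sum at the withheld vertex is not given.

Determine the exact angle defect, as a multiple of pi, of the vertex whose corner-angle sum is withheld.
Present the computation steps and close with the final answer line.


V = 6, E = 12, F = 8; chi = V - E + F = 2
Gauss-Bonnet: total defect = 2*pi*chi = 4*pi; visible defects sum to (11/3)*pi

Answer: defect(P3) = pi/3


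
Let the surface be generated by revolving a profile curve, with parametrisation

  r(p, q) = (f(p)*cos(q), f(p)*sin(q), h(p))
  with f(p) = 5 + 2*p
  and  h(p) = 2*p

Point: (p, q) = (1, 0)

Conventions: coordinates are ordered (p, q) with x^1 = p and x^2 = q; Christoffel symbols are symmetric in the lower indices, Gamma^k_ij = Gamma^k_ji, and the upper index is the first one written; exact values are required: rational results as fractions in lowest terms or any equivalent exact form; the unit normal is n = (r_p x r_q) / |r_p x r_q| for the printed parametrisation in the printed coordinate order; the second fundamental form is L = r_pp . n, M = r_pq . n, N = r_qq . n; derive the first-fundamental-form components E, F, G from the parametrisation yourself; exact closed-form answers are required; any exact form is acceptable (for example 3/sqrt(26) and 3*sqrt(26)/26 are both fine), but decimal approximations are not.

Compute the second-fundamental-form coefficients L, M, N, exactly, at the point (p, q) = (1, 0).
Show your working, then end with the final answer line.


f = 7, f' = 2, f'' = 0, h' = 2, h'' = 0
E = 8, F = 0, G = 49; answer radicand W^2 = 8
unnormalised second-form numerators: l = 0, m = 0, n = 14; L = l/sqrt(8), and similarly M = m/sqrt(W^2), N = n/sqrt(W^2)

Answer: L = 0, M = 0, N = 7*sqrt(2)/2


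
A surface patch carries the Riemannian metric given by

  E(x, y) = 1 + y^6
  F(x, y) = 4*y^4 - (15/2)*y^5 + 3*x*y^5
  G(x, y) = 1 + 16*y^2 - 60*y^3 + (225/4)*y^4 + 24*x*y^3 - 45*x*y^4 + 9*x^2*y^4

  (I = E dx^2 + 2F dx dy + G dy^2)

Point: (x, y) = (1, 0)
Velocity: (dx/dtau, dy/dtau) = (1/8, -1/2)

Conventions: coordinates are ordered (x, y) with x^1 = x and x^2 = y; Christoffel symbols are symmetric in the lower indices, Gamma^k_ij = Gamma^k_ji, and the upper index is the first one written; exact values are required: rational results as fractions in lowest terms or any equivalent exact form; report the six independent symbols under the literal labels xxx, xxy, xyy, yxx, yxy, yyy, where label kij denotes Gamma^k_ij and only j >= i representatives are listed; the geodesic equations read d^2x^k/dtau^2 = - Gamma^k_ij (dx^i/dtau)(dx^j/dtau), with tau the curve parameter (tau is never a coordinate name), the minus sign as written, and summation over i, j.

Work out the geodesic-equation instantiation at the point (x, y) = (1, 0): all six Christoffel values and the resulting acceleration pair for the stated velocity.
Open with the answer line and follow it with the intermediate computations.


Answer: Gamma_xxx = 0, Gamma_xxy = 0, Gamma_xyy = 0, Gamma_yxx = 0, Gamma_yxy = 0, Gamma_yyy = 0; accelerations (d^2x/dtau^2, d^2y/dtau^2) = (0, 0)

E = 1, F = 0, G = 1 at the point
E_x = 0, E_y = 0, F_x = 0, F_y = 0, G_x = 0, G_y = 0
EG - F^2 = 1;  g^inv = (1) * [[1, 0], [0, 1]]
first-kind symbols [ij,l] = (1/2)(d_i g_jl + d_j g_il - d_l g_ij): [xx,x] = E_x/2 = 0, [xx,y] = F_x - E_y/2 = 0, [xy,x] = E_y/2 = 0, [xy,y] = G_x/2 = 0, [yy,x] = F_y - G_x/2 = 0, [yy,y] = G_y/2 = 0
Gamma^x_ij = (G*[ij,x] - F*[ij,y])/(EG - F^2), Gamma^y_ij = (E*[ij,y] - F*[ij,x])/(EG - F^2)
Gamma_xxx = 0, Gamma_xxy = 0, Gamma_xyy = 0, Gamma_yxx = 0, Gamma_yxy = 0, Gamma_yyy = 0
d^2x/dtau^2 = -(Gamma_xxx*(1/8)^2 + 2*Gamma_xxy*(1/8)*(-1/2) + Gamma_xyy*(-1/2)^2) = 0
d^2y/dtau^2 = -(Gamma_yxx*(1/8)^2 + 2*Gamma_yxy*(1/8)*(-1/2) + Gamma_yyy*(-1/2)^2) = 0


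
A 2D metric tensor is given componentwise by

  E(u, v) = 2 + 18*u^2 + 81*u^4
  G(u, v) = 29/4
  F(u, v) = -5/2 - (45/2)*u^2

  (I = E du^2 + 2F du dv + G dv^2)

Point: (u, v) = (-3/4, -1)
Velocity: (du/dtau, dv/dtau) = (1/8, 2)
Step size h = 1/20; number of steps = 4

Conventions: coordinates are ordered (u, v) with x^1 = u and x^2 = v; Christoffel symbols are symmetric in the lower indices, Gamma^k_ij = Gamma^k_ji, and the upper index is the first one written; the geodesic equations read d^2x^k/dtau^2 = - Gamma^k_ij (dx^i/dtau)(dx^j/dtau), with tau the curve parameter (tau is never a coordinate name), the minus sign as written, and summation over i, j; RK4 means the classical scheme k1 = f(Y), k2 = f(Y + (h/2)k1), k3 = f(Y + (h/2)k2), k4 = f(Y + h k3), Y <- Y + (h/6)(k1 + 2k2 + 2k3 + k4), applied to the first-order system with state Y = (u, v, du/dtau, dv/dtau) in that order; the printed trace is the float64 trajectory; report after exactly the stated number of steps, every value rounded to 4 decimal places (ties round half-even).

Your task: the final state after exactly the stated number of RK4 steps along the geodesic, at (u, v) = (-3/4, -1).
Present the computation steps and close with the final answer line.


f(Y) = (du/dtau, dv/dtau, -Gamma^u_ij Y'^i Y'^j, -Gamma^v_ij Y'^i Y'^j) with the Gammas evaluated at the stage position; h = 0.050000; intermediate values shown to 6 dp
step 0: u = -0.7500, v = -1.0000, du/dtau = 0.1250, dv/dtau = 2.0000
step 1:
  k1: at (u, v) = (-0.750000, -1.000000), (du/dtau, dv/dtau) = (0.125000, 2.000000); Gamma_uuu = -1.859920, Gamma_uuv = 0.000000, Gamma_uvv = 0.000000, Gamma_vuu = 0.766977, Gamma_vuv = 0.000000, Gamma_vvv = 0.000000; k1 = (0.125000, 2.000000, 0.029061, -0.011984)
  k2: at (u, v) = (-0.746875, -0.950000), (du/dtau, dv/dtau) = (0.125727, 1.999700); Gamma_uuu = -1.860820, Gamma_uuv = 0.000000, Gamma_uvv = 0.000000, Gamma_vuu = 0.772714, Gamma_vuv = 0.000000, Gamma_vvv = 0.000000; k2 = (0.125727, 1.999700, 0.029414, -0.012214)
  k3: at (u, v) = (-0.746857, -0.950007), (du/dtau, dv/dtau) = (0.125735, 1.999695); Gamma_uuu = -1.860825, Gamma_uuv = 0.000000, Gamma_uvv = 0.000000, Gamma_vuu = 0.772748, Gamma_vuv = 0.000000, Gamma_vvv = 0.000000; k3 = (0.125735, 1.999695, 0.029418, -0.012217)
  k4: at (u, v) = (-0.743713, -0.900015), (du/dtau, dv/dtau) = (0.126471, 1.999389); Gamma_uuu = -1.861670, Gamma_uuv = 0.000000, Gamma_uvv = 0.000000, Gamma_vuu = 0.778553, Gamma_vuv = 0.000000, Gamma_vvv = 0.000000; k4 = (0.126471, 1.999389, 0.029777, -0.012453)
  Y <- Y + (h/6)(k1 + 2k2 + 2k3 + k4): u = -0.7437, v = -0.9000, du/dtau = 0.1265, dv/dtau = 1.9994
step 2:
  k1: at (u, v) = (-0.743713, -0.900015), (du/dtau, dv/dtau) = (0.126471, 1.999389); Gamma_uuu = -1.861670, Gamma_uuv = 0.000000, Gamma_uvv = 0.000000, Gamma_vuu = 0.778552, Gamma_vuv = 0.000000, Gamma_vvv = 0.000000; k1 = (0.126471, 1.999389, 0.029777, -0.012453)
  k2: at (u, v) = (-0.740552, -0.850030), (du/dtau, dv/dtau) = (0.127215, 1.999078); Gamma_uuu = -1.862460, Gamma_uuv = 0.000000, Gamma_uvv = 0.000000, Gamma_vuu = 0.784425, Gamma_vuv = 0.000000, Gamma_vvv = 0.000000; k2 = (0.127215, 1.999078, 0.030142, -0.012695)
  k3: at (u, v) = (-0.740533, -0.850038), (du/dtau, dv/dtau) = (0.127224, 1.999072); Gamma_uuu = -1.862464, Gamma_uuv = 0.000000, Gamma_uvv = 0.000000, Gamma_vuu = 0.784460, Gamma_vuv = 0.000000, Gamma_vvv = 0.000000; k3 = (0.127224, 1.999072, 0.030146, -0.012697)
  k4: at (u, v) = (-0.737352, -0.800062), (du/dtau, dv/dtau) = (0.127978, 1.998754); Gamma_uuu = -1.863196, Gamma_uuv = 0.000000, Gamma_uvv = 0.000000, Gamma_vuu = 0.790402, Gamma_vuv = 0.000000, Gamma_vvv = 0.000000; k4 = (0.127978, 1.998754, 0.030516, -0.012946)
  Y <- Y + (h/6)(k1 + 2k2 + 2k3 + k4): u = -0.7374, v = -0.8001, du/dtau = 0.1280, dv/dtau = 1.9988
step 3:
  k1: at (u, v) = (-0.737352, -0.800061), (du/dtau, dv/dtau) = (0.127978, 1.998754); Gamma_uuu = -1.863196, Gamma_uuv = 0.000000, Gamma_uvv = 0.000000, Gamma_vuu = 0.790401, Gamma_vuv = 0.000000, Gamma_vvv = 0.000000; k1 = (0.127978, 1.998754, 0.030516, -0.012946)
  k2: at (u, v) = (-0.734153, -0.750093), (du/dtau, dv/dtau) = (0.128741, 1.998431); Gamma_uuu = -1.863867, Gamma_uuv = 0.000000, Gamma_uvv = 0.000000, Gamma_vuu = 0.796412, Gamma_vuv = 0.000000, Gamma_vvv = 0.000000; k2 = (0.128741, 1.998431, 0.030892, -0.013200)
  k3: at (u, v) = (-0.734134, -0.750101), (du/dtau, dv/dtau) = (0.128750, 1.998424); Gamma_uuu = -1.863871, Gamma_uuv = 0.000000, Gamma_uvv = 0.000000, Gamma_vuu = 0.796448, Gamma_vuv = 0.000000, Gamma_vvv = 0.000000; k3 = (0.128750, 1.998424, 0.030897, -0.013202)
  k4: at (u, v) = (-0.730915, -0.700140), (du/dtau, dv/dtau) = (0.129523, 1.998094); Gamma_uuu = -1.864478, Gamma_uuv = 0.000000, Gamma_uvv = 0.000000, Gamma_vuu = 0.802530, Gamma_vuv = 0.000000, Gamma_vvv = 0.000000; k4 = (0.129523, 1.998094, 0.031279, -0.013463)
  Y <- Y + (h/6)(k1 + 2k2 + 2k3 + k4): u = -0.7309, v = -0.7001, du/dtau = 0.1295, dv/dtau = 1.9981
step 4:
  k1: at (u, v) = (-0.730915, -0.700140), (du/dtau, dv/dtau) = (0.129523, 1.998094); Gamma_uuu = -1.864478, Gamma_uuv = 0.000000, Gamma_uvv = 0.000000, Gamma_vuu = 0.802530, Gamma_vuv = 0.000000, Gamma_vvv = 0.000000; k1 = (0.129523, 1.998094, 0.031279, -0.013463)
  k2: at (u, v) = (-0.727677, -0.650188), (du/dtau, dv/dtau) = (0.130305, 1.997758); Gamma_uuu = -1.865021, Gamma_uuv = 0.000000, Gamma_uvv = 0.000000, Gamma_vuu = 0.808682, Gamma_vuv = 0.000000, Gamma_vvv = 0.000000; k2 = (0.130305, 1.997758, 0.031667, -0.013731)
  k3: at (u, v) = (-0.727657, -0.650196), (du/dtau, dv/dtau) = (0.130315, 1.997751); Gamma_uuu = -1.865024, Gamma_uuv = 0.000000, Gamma_uvv = 0.000000, Gamma_vuu = 0.808719, Gamma_vuv = 0.000000, Gamma_vvv = 0.000000; k3 = (0.130315, 1.997751, 0.031672, -0.013734)
  k4: at (u, v) = (-0.724399, -0.600253), (du/dtau, dv/dtau) = (0.131106, 1.997408); Gamma_uuu = -1.865498, Gamma_uuv = 0.000000, Gamma_uvv = 0.000000, Gamma_vuu = 0.814943, Gamma_vuv = 0.000000, Gamma_vvv = 0.000000; k4 = (0.131106, 1.997408, 0.032066, -0.014008)
  Y <- Y + (h/6)(k1 + 2k2 + 2k3 + k4): u = -0.7244, v = -0.6003, du/dtau = 0.1311, dv/dtau = 1.9974

Answer: u = -0.7244, v = -0.6003, du/dtau = 0.1311, dv/dtau = 1.9974


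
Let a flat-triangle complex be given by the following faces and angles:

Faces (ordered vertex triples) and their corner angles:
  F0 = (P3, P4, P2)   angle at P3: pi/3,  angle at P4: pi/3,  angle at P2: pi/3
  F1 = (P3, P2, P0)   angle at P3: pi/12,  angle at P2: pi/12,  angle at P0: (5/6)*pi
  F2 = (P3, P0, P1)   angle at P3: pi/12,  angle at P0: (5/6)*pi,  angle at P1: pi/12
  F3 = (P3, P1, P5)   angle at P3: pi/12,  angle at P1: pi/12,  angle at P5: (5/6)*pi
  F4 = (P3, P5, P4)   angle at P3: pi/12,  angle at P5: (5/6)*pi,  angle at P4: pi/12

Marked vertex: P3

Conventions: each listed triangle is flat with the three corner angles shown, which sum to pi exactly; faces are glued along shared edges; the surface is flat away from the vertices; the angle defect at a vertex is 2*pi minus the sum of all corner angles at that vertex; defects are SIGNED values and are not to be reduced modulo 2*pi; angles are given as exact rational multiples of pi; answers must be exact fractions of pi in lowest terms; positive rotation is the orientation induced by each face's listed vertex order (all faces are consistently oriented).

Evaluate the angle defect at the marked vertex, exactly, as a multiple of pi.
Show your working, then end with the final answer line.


Sum of corner angles at P3: (2/3)*pi
defect = 2*pi - (2/3)*pi

Answer: defect(P3) = (4/3)*pi


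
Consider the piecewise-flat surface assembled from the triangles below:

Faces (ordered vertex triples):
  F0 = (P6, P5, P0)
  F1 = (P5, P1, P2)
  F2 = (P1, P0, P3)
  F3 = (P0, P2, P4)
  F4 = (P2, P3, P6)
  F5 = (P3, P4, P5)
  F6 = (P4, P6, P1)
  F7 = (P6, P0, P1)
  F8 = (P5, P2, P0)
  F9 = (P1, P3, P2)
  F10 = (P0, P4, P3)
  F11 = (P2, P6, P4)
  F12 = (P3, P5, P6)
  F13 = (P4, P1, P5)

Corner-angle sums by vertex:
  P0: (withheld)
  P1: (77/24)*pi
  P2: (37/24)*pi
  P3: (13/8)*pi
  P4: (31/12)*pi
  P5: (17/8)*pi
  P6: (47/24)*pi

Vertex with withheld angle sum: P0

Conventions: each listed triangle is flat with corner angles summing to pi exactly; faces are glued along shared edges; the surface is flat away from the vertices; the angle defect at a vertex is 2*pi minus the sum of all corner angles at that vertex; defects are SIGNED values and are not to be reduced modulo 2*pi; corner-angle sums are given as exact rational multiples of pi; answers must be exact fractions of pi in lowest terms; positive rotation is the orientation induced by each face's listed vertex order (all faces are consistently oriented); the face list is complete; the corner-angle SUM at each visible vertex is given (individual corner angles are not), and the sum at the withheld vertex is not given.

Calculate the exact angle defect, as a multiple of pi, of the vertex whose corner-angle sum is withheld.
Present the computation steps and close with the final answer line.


V = 7, E = 21, F = 14; chi = V - E + F = 0
Gauss-Bonnet: total defect = 2*pi*chi = 0; visible defects sum to (-25/24)*pi

Answer: defect(P0) = (25/24)*pi


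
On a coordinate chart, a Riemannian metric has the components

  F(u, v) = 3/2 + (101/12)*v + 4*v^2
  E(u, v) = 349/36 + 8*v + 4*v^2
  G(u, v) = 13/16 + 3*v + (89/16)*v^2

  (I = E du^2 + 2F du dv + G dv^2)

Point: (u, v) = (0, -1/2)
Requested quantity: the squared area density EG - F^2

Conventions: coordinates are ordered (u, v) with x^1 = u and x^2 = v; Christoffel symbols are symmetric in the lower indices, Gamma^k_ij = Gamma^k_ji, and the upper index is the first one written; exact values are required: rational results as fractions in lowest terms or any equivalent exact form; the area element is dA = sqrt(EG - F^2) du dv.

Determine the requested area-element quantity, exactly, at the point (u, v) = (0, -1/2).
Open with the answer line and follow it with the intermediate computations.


Answer: EG - F^2 = 4121/2304

E = 241/36, F = -41/24, G = 45/64; EG - F^2 = 4121/2304


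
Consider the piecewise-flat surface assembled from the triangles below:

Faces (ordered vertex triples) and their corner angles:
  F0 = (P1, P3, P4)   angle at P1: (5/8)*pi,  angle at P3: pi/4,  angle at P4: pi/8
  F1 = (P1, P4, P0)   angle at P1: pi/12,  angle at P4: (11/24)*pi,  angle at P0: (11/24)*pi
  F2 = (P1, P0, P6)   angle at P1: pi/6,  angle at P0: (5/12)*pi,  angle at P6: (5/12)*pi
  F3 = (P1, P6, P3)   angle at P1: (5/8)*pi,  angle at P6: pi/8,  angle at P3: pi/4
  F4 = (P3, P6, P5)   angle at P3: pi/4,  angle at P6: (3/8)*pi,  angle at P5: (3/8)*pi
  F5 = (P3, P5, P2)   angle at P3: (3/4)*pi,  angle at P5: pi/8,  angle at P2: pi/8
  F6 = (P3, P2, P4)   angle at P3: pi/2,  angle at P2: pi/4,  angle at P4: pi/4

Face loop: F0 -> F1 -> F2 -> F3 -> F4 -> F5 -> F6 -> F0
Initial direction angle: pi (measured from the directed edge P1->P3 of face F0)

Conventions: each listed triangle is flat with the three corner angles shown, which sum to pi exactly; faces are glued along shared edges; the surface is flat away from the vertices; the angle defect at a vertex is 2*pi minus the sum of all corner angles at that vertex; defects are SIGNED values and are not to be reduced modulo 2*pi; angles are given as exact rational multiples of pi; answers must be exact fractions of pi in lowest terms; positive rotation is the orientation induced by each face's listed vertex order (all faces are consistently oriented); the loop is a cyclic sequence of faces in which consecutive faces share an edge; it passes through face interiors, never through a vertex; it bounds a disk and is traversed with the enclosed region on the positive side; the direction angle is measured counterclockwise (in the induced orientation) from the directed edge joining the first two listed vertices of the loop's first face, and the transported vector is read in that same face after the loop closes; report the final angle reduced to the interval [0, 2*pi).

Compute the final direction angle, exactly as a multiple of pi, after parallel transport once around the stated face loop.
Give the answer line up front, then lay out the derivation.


Answer: final direction angle = (3/2)*pi

enclosed vertex P1: corner angles sum to (3/2)*pi, defect = 2*pi - (3/2)*pi = pi/2
enclosed vertex P3: corner angles sum to 2*pi, defect = 2*pi - 2*pi = 0
adding the enclosed defects to the starting angle (mod 2*pi, induced orientation) gives the holonomy
final angle = pi + pi/2 = (3/2)*pi (mod 2*pi)


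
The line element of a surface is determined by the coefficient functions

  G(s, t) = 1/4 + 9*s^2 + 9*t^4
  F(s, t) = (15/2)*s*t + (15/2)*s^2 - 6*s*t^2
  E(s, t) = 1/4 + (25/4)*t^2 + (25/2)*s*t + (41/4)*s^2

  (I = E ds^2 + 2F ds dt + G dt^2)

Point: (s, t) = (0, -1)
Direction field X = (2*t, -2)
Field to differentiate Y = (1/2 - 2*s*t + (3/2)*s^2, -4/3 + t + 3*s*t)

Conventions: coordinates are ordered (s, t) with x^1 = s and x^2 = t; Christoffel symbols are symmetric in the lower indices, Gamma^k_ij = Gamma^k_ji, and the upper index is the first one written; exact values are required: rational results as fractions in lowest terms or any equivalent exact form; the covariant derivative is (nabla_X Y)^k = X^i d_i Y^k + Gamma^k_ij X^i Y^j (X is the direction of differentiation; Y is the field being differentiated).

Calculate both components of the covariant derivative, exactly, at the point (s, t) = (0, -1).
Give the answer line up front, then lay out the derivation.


Answer: (nabla_X Y)^s = -256/39, (nabla_X Y)^t = -159/37

E = 13/2, F = 0, G = 37/4 at the point
E_s = -25/2, E_t = -25/2, F_s = -27/2, F_t = 0, G_s = 0, G_t = -36
EG - F^2 = 481/8;  g^inv = (8/481) * [[37/4, 0], [0, 13/2]]
first-kind symbols [ij,l] = (1/2)(d_i g_jl + d_j g_il - d_l g_ij): [ss,s] = E_s/2 = -25/4, [ss,t] = F_s - E_t/2 = -29/4, [st,s] = E_t/2 = -25/4, [st,t] = G_s/2 = 0, [tt,s] = F_t - G_s/2 = 0, [tt,t] = G_t/2 = -18
Gamma^s_ij = (G*[ij,s] - F*[ij,t])/(EG - F^2), Gamma^t_ij = (E*[ij,t] - F*[ij,s])/(EG - F^2)
Gamma_sss = -25/26, Gamma_sst = -25/26, Gamma_stt = 0, Gamma_tss = -29/37, Gamma_tst = 0, Gamma_ttt = -72/37
X = (-2, -2), Y = (1/2, -7/3) at the point


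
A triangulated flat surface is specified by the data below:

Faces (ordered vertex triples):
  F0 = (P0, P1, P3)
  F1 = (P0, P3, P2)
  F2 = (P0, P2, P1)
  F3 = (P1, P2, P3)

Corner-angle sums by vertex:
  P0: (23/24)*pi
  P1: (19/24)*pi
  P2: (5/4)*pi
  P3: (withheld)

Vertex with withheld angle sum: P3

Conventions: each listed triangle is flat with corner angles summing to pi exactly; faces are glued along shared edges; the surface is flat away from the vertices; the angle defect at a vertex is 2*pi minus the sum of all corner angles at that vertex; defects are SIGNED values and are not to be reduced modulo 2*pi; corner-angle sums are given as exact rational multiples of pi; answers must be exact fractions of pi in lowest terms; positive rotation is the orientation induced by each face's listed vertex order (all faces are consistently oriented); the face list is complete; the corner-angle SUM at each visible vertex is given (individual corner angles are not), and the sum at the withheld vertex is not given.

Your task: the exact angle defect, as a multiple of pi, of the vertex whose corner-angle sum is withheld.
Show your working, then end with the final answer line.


V = 4, E = 6, F = 4; chi = V - E + F = 2
Gauss-Bonnet: total defect = 2*pi*chi = 4*pi; visible defects sum to 3*pi

Answer: defect(P3) = pi


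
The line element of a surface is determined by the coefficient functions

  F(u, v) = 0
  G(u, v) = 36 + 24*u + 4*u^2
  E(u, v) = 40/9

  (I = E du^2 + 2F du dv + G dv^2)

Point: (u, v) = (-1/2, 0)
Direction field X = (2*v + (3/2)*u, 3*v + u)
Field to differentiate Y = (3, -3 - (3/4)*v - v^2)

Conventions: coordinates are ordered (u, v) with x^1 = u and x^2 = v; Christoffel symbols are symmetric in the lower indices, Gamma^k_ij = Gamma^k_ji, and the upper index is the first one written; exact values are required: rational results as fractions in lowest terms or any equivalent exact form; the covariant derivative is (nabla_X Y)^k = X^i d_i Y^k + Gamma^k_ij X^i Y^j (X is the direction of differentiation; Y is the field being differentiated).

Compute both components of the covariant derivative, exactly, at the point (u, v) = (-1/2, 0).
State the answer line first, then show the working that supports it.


Answer: (nabla_X Y)^u = -27/8, (nabla_X Y)^v = 27/40

E = 40/9, F = 0, G = 25 at the point
E_u = 0, E_v = 0, F_u = 0, F_v = 0, G_u = 20, G_v = 0
EG - F^2 = 1000/9;  g^inv = (9/1000) * [[25, 0], [0, 40/9]]
first-kind symbols [ij,l] = (1/2)(d_i g_jl + d_j g_il - d_l g_ij): [uu,u] = E_u/2 = 0, [uu,v] = F_u - E_v/2 = 0, [uv,u] = E_v/2 = 0, [uv,v] = G_u/2 = 10, [vv,u] = F_v - G_u/2 = -10, [vv,v] = G_v/2 = 0
Gamma^u_ij = (G*[ij,u] - F*[ij,v])/(EG - F^2), Gamma^v_ij = (E*[ij,v] - F*[ij,u])/(EG - F^2)
Gamma_uuu = 0, Gamma_uuv = 0, Gamma_uvv = -9/4, Gamma_vuu = 0, Gamma_vuv = 2/5, Gamma_vvv = 0
X = (-3/4, -1/2), Y = (3, -3) at the point


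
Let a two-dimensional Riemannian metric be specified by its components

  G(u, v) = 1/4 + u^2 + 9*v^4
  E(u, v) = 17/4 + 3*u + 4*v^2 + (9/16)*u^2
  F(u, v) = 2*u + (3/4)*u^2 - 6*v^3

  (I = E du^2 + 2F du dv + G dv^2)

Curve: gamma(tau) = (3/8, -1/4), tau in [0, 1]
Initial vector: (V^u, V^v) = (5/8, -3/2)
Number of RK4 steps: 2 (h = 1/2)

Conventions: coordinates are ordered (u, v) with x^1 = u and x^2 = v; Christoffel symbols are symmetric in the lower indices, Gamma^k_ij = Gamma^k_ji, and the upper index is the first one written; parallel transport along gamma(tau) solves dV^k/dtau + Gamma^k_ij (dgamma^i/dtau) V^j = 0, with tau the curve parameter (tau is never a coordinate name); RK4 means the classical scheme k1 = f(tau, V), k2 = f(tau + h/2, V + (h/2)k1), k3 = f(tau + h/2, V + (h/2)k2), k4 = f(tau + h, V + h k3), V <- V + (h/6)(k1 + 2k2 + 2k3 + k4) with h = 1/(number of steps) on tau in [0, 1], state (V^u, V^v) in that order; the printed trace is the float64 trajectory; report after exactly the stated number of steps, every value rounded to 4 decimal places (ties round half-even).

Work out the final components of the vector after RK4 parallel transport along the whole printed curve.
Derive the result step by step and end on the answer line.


gamma'(tau) = (0, 0); f(tau, V)^k = -Gamma^k_ij(gamma(tau)) gamma'^i(tau) V^j; h = 1/2; intermediate values shown to 6 dp
curve data and Christoffel symbols at the stage parameters:
  tau = 0.000000: gamma = (0.375000, -0.250000), gamma' = (0.000000, 0.000000); Gamma_uuu = -1.736686, Gamma_uuv = -0.511715, Gamma_uvv = -0.243312, Gamma_vuu = 12.238668, Gamma_vuv = 2.021530, Gamma_vvv = -0.118120
  tau = 0.250000: gamma = (0.375000, -0.250000), gamma' = (0.000000, 0.000000); Gamma_uuu = -1.736686, Gamma_uuv = -0.511715, Gamma_uvv = -0.243312, Gamma_vuu = 12.238668, Gamma_vuv = 2.021530, Gamma_vvv = -0.118120
  tau = 0.500000: gamma = (0.375000, -0.250000), gamma' = (0.000000, 0.000000); Gamma_uuu = -1.736686, Gamma_uuv = -0.511715, Gamma_uvv = -0.243312, Gamma_vuu = 12.238668, Gamma_vuv = 2.021530, Gamma_vvv = -0.118120
  tau = 0.750000: gamma = (0.375000, -0.250000), gamma' = (0.000000, 0.000000); Gamma_uuu = -1.736686, Gamma_uuv = -0.511715, Gamma_uvv = -0.243312, Gamma_vuu = 12.238668, Gamma_vuv = 2.021530, Gamma_vvv = -0.118120
  tau = 1.000000: gamma = (0.375000, -0.250000), gamma' = (0.000000, 0.000000); Gamma_uuu = -1.736686, Gamma_uuv = -0.511715, Gamma_uvv = -0.243312, Gamma_vuu = 12.238668, Gamma_vuv = 2.021530, Gamma_vvv = -0.118120
step 0: V^u = 0.6250, V^v = -1.5000
step 1: k1 = (0.000000, 0.000000), k2 = (0.000000, 0.000000), k3 = (0.000000, 0.000000), k4 = (0.000000, 0.000000); V <- V + (h/6)(k1 + 2k2 + 2k3 + k4): V^u = 0.6250, V^v = -1.5000
step 2: k1 = (0.000000, 0.000000), k2 = (0.000000, 0.000000), k3 = (0.000000, 0.000000), k4 = (0.000000, 0.000000); V <- V + (h/6)(k1 + 2k2 + 2k3 + k4): V^u = 0.6250, V^v = -1.5000

Answer: V^u = 0.6250, V^v = -1.5000


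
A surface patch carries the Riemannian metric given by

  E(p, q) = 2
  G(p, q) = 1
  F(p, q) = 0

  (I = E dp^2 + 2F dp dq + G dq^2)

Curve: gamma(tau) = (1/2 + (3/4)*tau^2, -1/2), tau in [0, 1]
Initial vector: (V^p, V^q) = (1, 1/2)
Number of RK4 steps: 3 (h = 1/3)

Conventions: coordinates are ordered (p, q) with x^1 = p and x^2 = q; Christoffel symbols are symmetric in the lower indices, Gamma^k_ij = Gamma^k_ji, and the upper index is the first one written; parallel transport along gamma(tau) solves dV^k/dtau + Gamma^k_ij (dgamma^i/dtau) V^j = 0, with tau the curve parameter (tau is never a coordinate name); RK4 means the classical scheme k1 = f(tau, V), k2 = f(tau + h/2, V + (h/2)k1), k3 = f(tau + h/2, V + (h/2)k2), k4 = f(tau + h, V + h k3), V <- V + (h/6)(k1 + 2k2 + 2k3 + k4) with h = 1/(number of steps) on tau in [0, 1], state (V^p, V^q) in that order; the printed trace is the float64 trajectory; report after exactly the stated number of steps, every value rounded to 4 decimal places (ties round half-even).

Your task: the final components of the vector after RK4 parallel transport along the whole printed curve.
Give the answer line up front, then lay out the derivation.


Answer: V^p = 1.0000, V^q = 0.5000

gamma'(tau) = ((3/2)*tau, 0); f(tau, V)^k = -Gamma^k_ij(gamma(tau)) gamma'^i(tau) V^j; h = 1/3; intermediate values shown to 6 dp
curve data and Christoffel symbols at the stage parameters:
  tau = 0.000000: gamma = (0.500000, -0.500000), gamma' = (0.000000, 0.000000); Gamma_ppp = 0.000000, Gamma_ppq = 0.000000, Gamma_pqq = 0.000000, Gamma_qpp = 0.000000, Gamma_qpq = 0.000000, Gamma_qqq = 0.000000
  tau = 0.166667: gamma = (0.520833, -0.500000), gamma' = (0.250000, 0.000000); Gamma_ppp = 0.000000, Gamma_ppq = 0.000000, Gamma_pqq = 0.000000, Gamma_qpp = 0.000000, Gamma_qpq = 0.000000, Gamma_qqq = 0.000000
  tau = 0.333333: gamma = (0.583333, -0.500000), gamma' = (0.500000, 0.000000); Gamma_ppp = 0.000000, Gamma_ppq = 0.000000, Gamma_pqq = 0.000000, Gamma_qpp = 0.000000, Gamma_qpq = 0.000000, Gamma_qqq = 0.000000
  tau = 0.500000: gamma = (0.687500, -0.500000), gamma' = (0.750000, 0.000000); Gamma_ppp = 0.000000, Gamma_ppq = 0.000000, Gamma_pqq = 0.000000, Gamma_qpp = 0.000000, Gamma_qpq = 0.000000, Gamma_qqq = 0.000000
  tau = 0.666667: gamma = (0.833333, -0.500000), gamma' = (1.000000, 0.000000); Gamma_ppp = 0.000000, Gamma_ppq = 0.000000, Gamma_pqq = 0.000000, Gamma_qpp = 0.000000, Gamma_qpq = 0.000000, Gamma_qqq = 0.000000
  tau = 0.833333: gamma = (1.020833, -0.500000), gamma' = (1.250000, 0.000000); Gamma_ppp = 0.000000, Gamma_ppq = 0.000000, Gamma_pqq = 0.000000, Gamma_qpp = 0.000000, Gamma_qpq = 0.000000, Gamma_qqq = 0.000000
  tau = 1.000000: gamma = (1.250000, -0.500000), gamma' = (1.500000, 0.000000); Gamma_ppp = 0.000000, Gamma_ppq = 0.000000, Gamma_pqq = 0.000000, Gamma_qpp = 0.000000, Gamma_qpq = 0.000000, Gamma_qqq = 0.000000
step 0: V^p = 1.0000, V^q = 0.5000
step 1: k1 = (0.000000, 0.000000), k2 = (0.000000, 0.000000), k3 = (0.000000, 0.000000), k4 = (0.000000, 0.000000); V <- V + (h/6)(k1 + 2k2 + 2k3 + k4): V^p = 1.0000, V^q = 0.5000
step 2: k1 = (0.000000, 0.000000), k2 = (0.000000, 0.000000), k3 = (0.000000, 0.000000), k4 = (0.000000, 0.000000); V <- V + (h/6)(k1 + 2k2 + 2k3 + k4): V^p = 1.0000, V^q = 0.5000
step 3: k1 = (0.000000, 0.000000), k2 = (0.000000, 0.000000), k3 = (0.000000, 0.000000), k4 = (0.000000, 0.000000); V <- V + (h/6)(k1 + 2k2 + 2k3 + k4): V^p = 1.0000, V^q = 0.5000
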